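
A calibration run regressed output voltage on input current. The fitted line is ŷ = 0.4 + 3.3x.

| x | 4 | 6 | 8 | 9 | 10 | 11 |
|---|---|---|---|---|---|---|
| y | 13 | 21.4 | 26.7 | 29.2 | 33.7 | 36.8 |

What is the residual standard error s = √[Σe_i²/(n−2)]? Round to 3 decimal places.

x=4: ŷ = 0.4 + 3.3·4 = 13.6; e = 13 − 13.6 = -0.6
x=6: ŷ = 0.4 + 3.3·6 = 20.2; e = 21.4 − 20.2 = 1.2
x=8: ŷ = 0.4 + 3.3·8 = 26.8; e = 26.7 − 26.8 = -0.1
x=9: ŷ = 0.4 + 3.3·9 = 30.1; e = 29.2 − 30.1 = -0.9
x=10: ŷ = 0.4 + 3.3·10 = 33.4; e = 33.7 − 33.4 = 0.3
x=11: ŷ = 0.4 + 3.3·11 = 36.7; e = 36.8 − 36.7 = 0.1
SSE = 0.36 + 1.44 + 0.01 + 0.81 + 0.09 + 0.01 = 2.72
s = √(2.72/4) = √0.68 ≈ 0.825

s = 0.825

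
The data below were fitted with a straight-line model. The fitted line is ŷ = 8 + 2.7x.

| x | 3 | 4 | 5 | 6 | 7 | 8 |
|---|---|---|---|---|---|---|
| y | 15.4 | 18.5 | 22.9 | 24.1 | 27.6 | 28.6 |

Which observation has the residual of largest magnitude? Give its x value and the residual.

x = 5, r = 1.4

x=3: ŷ = 8 + 2.7·3 = 16.1; r = 15.4 − 16.1 = -0.7
x=4: ŷ = 8 + 2.7·4 = 18.8; r = 18.5 − 18.8 = -0.3
x=5: ŷ = 8 + 2.7·5 = 21.5; r = 22.9 − 21.5 = 1.4
x=6: ŷ = 8 + 2.7·6 = 24.2; r = 24.1 − 24.2 = -0.1
x=7: ŷ = 8 + 2.7·7 = 26.9; r = 27.6 − 26.9 = 0.7
x=8: ŷ = 8 + 2.7·8 = 29.6; r = 28.6 − 29.6 = -1
Largest |r| is 1.4 at x = 5, residual 1.4.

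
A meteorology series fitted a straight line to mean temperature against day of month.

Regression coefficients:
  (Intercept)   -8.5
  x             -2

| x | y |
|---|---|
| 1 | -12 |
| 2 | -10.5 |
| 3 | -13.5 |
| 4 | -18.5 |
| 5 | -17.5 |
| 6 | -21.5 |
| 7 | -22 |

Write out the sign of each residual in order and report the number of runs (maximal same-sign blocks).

x=1: ŷ = -8.5 − 2·1 = -10.5; e = -12 − (-10.5) = -1.5
x=2: ŷ = -8.5 − 2·2 = -12.5; e = -10.5 − (-12.5) = 2
x=3: ŷ = -8.5 − 2·3 = -14.5; e = -13.5 − (-14.5) = 1
x=4: ŷ = -8.5 − 2·4 = -16.5; e = -18.5 − (-16.5) = -2
x=5: ŷ = -8.5 − 2·5 = -18.5; e = -17.5 − (-18.5) = 1
x=6: ŷ = -8.5 − 2·6 = -20.5; e = -21.5 − (-20.5) = -1
x=7: ŷ = -8.5 − 2·7 = -22.5; e = -22 − (-22.5) = 0.5
Signs: − + + − + − +
Runs: −×1, +×2, −×1, +×1, −×1, +×1 → 6

6 runs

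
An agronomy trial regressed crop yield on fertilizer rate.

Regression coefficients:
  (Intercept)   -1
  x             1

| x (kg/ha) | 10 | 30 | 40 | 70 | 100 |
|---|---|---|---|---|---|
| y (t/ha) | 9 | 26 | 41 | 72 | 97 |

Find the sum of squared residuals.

x=10: ŷ = -1 + 10 = 9; e = 9 − 9 = 0
x=30: ŷ = -1 + 30 = 29; e = 26 − 29 = -3
x=40: ŷ = -1 + 40 = 39; e = 41 − 39 = 2
x=70: ŷ = -1 + 70 = 69; e = 72 − 69 = 3
x=100: ŷ = -1 + 100 = 99; e = 97 − 99 = -2
SSE = 0 + 9 + 4 + 9 + 4 = 26

SSE = 26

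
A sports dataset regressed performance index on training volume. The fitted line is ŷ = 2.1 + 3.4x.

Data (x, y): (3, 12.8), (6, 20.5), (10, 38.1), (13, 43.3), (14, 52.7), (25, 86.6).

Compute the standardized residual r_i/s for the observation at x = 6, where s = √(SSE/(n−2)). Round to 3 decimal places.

x=3: ŷ = 2.1 + 3.4·3 = 12.3; r = 12.8 − 12.3 = 0.5
x=6: ŷ = 2.1 + 3.4·6 = 22.5; r = 20.5 − 22.5 = -2
x=10: ŷ = 2.1 + 3.4·10 = 36.1; r = 38.1 − 36.1 = 2
x=13: ŷ = 2.1 + 3.4·13 = 46.3; r = 43.3 − 46.3 = -3
x=14: ŷ = 2.1 + 3.4·14 = 49.7; r = 52.7 − 49.7 = 3
x=25: ŷ = 2.1 + 3.4·25 = 87.1; r = 86.6 − 87.1 = -0.5
SSE = 0.25 + 4 + 4 + 9 + 9 + 0.25 = 26.5
s = √(26.5/4) = 2.57391
r/s = -2 / 2.57391 = -0.777

-0.777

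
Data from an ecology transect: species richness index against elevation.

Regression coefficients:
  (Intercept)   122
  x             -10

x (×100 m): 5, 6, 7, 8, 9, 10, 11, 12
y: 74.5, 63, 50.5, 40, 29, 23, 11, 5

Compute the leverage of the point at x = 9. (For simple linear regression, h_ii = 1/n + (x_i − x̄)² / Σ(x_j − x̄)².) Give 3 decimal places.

h = 0.131

x̄ = (5 + 6 + 7 + 8 + 9 + 10 + 11 + 12)/8 = 8.5
Σ(x − x̄)² = 12.25 + 6.25 + 2.25 + 0.25 + 0.25 + 2.25 + 6.25 + 12.25 = 42
h = 1/8 + (0.5)²/42 = 0.125 + 0.00595238 = 0.131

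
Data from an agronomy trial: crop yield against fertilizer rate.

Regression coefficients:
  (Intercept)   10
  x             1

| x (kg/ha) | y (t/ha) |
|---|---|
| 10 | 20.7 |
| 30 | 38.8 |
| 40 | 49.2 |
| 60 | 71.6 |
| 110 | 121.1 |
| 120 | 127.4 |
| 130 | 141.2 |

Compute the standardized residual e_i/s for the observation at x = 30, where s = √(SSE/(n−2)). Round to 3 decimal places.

-0.704

x=10: ŷ = 10 + 10 = 20; e = 20.7 − 20 = 0.7
x=30: ŷ = 10 + 30 = 40; e = 38.8 − 40 = -1.2
x=40: ŷ = 10 + 40 = 50; e = 49.2 − 50 = -0.8
x=60: ŷ = 10 + 60 = 70; e = 71.6 − 70 = 1.6
x=110: ŷ = 10 + 110 = 120; e = 121.1 − 120 = 1.1
x=120: ŷ = 10 + 120 = 130; e = 127.4 − 130 = -2.6
x=130: ŷ = 10 + 130 = 140; e = 141.2 − 140 = 1.2
SSE = 0.49 + 1.44 + 0.64 + 2.56 + 1.21 + 6.76 + 1.44 = 14.54
s = √(14.54/5) = 1.70529
e/s = -1.2 / 1.70529 = -0.704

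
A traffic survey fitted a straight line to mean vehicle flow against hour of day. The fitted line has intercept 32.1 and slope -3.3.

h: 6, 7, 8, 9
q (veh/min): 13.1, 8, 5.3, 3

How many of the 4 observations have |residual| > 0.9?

h=6: ŷ = 32.1 − 3.3·6 = 12.3; r = 13.1 − 12.3 = 0.8
h=7: ŷ = 32.1 − 3.3·7 = 9; r = 8 − 9 = -1
h=8: ŷ = 32.1 − 3.3·8 = 5.7; r = 5.3 − 5.7 = -0.4
h=9: ŷ = 32.1 − 3.3·9 = 2.4; r = 3 − 2.4 = 0.6
|r| > 0.9: h=7 (|r|=1) → 1

1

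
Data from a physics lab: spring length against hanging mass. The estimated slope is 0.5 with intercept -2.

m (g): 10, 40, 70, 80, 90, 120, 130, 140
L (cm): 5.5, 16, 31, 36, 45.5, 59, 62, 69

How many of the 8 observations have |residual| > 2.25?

m=10: ŷ = -2 + 0.5·10 = 3; r = 5.5 − 3 = 2.5
m=40: ŷ = -2 + 0.5·40 = 18; r = 16 − 18 = -2
m=70: ŷ = -2 + 0.5·70 = 33; r = 31 − 33 = -2
m=80: ŷ = -2 + 0.5·80 = 38; r = 36 − 38 = -2
m=90: ŷ = -2 + 0.5·90 = 43; r = 45.5 − 43 = 2.5
m=120: ŷ = -2 + 0.5·120 = 58; r = 59 − 58 = 1
m=130: ŷ = -2 + 0.5·130 = 63; r = 62 − 63 = -1
m=140: ŷ = -2 + 0.5·140 = 68; r = 69 − 68 = 1
|r| > 2.25: m=10 (|r|=2.5), m=90 (|r|=2.5) → 2

2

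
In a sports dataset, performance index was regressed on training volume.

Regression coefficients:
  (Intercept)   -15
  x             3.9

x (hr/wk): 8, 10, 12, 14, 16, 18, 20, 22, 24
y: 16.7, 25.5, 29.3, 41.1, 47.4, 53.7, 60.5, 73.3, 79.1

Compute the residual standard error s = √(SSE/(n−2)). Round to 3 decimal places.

s = 1.927

x=8: ŷ = -15 + 3.9·8 = 16.2; e = 16.7 − 16.2 = 0.5
x=10: ŷ = -15 + 3.9·10 = 24; e = 25.5 − 24 = 1.5
x=12: ŷ = -15 + 3.9·12 = 31.8; e = 29.3 − 31.8 = -2.5
x=14: ŷ = -15 + 3.9·14 = 39.6; e = 41.1 − 39.6 = 1.5
x=16: ŷ = -15 + 3.9·16 = 47.4; e = 47.4 − 47.4 = 0
x=18: ŷ = -15 + 3.9·18 = 55.2; e = 53.7 − 55.2 = -1.5
x=20: ŷ = -15 + 3.9·20 = 63; e = 60.5 − 63 = -2.5
x=22: ŷ = -15 + 3.9·22 = 70.8; e = 73.3 − 70.8 = 2.5
x=24: ŷ = -15 + 3.9·24 = 78.6; e = 79.1 − 78.6 = 0.5
SSE = 0.25 + 2.25 + 6.25 + 2.25 + 0 + 2.25 + 6.25 + 6.25 + 0.25 = 26
s = √(26/7) = √3.71429 ≈ 1.927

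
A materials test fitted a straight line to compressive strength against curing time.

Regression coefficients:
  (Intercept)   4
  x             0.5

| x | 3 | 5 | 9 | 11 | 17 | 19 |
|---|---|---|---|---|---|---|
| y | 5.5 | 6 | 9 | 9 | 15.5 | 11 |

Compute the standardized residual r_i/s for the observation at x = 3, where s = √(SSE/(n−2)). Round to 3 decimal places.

x=3: ŷ = 4 + 0.5·3 = 5.5; r = 5.5 − 5.5 = 0
x=5: ŷ = 4 + 0.5·5 = 6.5; r = 6 − 6.5 = -0.5
x=9: ŷ = 4 + 0.5·9 = 8.5; r = 9 − 8.5 = 0.5
x=11: ŷ = 4 + 0.5·11 = 9.5; r = 9 − 9.5 = -0.5
x=17: ŷ = 4 + 0.5·17 = 12.5; r = 15.5 − 12.5 = 3
x=19: ŷ = 4 + 0.5·19 = 13.5; r = 11 − 13.5 = -2.5
SSE = 0 + 0.25 + 0.25 + 0.25 + 9 + 6.25 = 16
s = √(16/4) = 2
r/s = 0 / 2 = 0.000

0.000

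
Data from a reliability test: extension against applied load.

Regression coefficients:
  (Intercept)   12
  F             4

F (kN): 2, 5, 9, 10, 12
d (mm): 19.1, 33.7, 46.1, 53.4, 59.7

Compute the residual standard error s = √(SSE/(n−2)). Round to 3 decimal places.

s = 1.766

F=2: ŷ = 12 + 4·2 = 20; e = 19.1 − 20 = -0.9
F=5: ŷ = 12 + 4·5 = 32; e = 33.7 − 32 = 1.7
F=9: ŷ = 12 + 4·9 = 48; e = 46.1 − 48 = -1.9
F=10: ŷ = 12 + 4·10 = 52; e = 53.4 − 52 = 1.4
F=12: ŷ = 12 + 4·12 = 60; e = 59.7 − 60 = -0.3
SSE = 0.81 + 2.89 + 3.61 + 1.96 + 0.09 = 9.36
s = √(9.36/3) = √3.12 ≈ 1.766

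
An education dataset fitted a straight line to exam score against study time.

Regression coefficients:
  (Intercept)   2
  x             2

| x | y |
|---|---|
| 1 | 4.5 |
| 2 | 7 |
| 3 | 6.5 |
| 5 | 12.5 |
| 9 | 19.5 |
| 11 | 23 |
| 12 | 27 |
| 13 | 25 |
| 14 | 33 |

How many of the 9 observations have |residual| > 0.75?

x=1: ŷ = 2 + 2·1 = 4; r = 4.5 − 4 = 0.5
x=2: ŷ = 2 + 2·2 = 6; r = 7 − 6 = 1
x=3: ŷ = 2 + 2·3 = 8; r = 6.5 − 8 = -1.5
x=5: ŷ = 2 + 2·5 = 12; r = 12.5 − 12 = 0.5
x=9: ŷ = 2 + 2·9 = 20; r = 19.5 − 20 = -0.5
x=11: ŷ = 2 + 2·11 = 24; r = 23 − 24 = -1
x=12: ŷ = 2 + 2·12 = 26; r = 27 − 26 = 1
x=13: ŷ = 2 + 2·13 = 28; r = 25 − 28 = -3
x=14: ŷ = 2 + 2·14 = 30; r = 33 − 30 = 3
|r| > 0.75: x=2 (|r|=1), x=3 (|r|=1.5), x=11 (|r|=1), x=12 (|r|=1), x=13 (|r|=3), x=14 (|r|=3) → 6

6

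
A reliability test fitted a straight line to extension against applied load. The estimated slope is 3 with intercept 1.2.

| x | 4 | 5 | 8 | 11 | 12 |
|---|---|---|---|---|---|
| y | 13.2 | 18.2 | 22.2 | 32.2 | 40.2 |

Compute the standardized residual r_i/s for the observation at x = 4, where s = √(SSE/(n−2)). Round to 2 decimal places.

x=4: ŷ = 1.2 + 3·4 = 13.2; r = 13.2 − 13.2 = 0
x=5: ŷ = 1.2 + 3·5 = 16.2; r = 18.2 − 16.2 = 2
x=8: ŷ = 1.2 + 3·8 = 25.2; r = 22.2 − 25.2 = -3
x=11: ŷ = 1.2 + 3·11 = 34.2; r = 32.2 − 34.2 = -2
x=12: ŷ = 1.2 + 3·12 = 37.2; r = 40.2 − 37.2 = 3
SSE = 0 + 4 + 9 + 4 + 9 = 26
s = √(26/3) = 2.94392
r/s = 0 / 2.94392 = 0.00

0.00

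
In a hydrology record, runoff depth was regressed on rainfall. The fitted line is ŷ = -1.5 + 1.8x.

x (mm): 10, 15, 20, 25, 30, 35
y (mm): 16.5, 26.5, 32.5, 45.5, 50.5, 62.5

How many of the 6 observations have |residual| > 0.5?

x=10: ŷ = -1.5 + 1.8·10 = 16.5; r = 16.5 − 16.5 = 0
x=15: ŷ = -1.5 + 1.8·15 = 25.5; r = 26.5 − 25.5 = 1
x=20: ŷ = -1.5 + 1.8·20 = 34.5; r = 32.5 − 34.5 = -2
x=25: ŷ = -1.5 + 1.8·25 = 43.5; r = 45.5 − 43.5 = 2
x=30: ŷ = -1.5 + 1.8·30 = 52.5; r = 50.5 − 52.5 = -2
x=35: ŷ = -1.5 + 1.8·35 = 61.5; r = 62.5 − 61.5 = 1
|r| > 0.5: x=15 (|r|=1), x=20 (|r|=2), x=25 (|r|=2), x=30 (|r|=2), x=35 (|r|=1) → 5

5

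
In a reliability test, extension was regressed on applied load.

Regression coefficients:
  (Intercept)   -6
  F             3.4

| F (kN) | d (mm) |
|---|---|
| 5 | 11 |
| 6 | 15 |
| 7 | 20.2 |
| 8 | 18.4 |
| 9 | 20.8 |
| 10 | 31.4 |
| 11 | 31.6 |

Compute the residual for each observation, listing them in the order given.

F=5: d̂ = -6 + 3.4·5 = 11; e = 11 − 11 = 0
F=6: d̂ = -6 + 3.4·6 = 14.4; e = 15 − 14.4 = 0.6
F=7: d̂ = -6 + 3.4·7 = 17.8; e = 20.2 − 17.8 = 2.4
F=8: d̂ = -6 + 3.4·8 = 21.2; e = 18.4 − 21.2 = -2.8
F=9: d̂ = -6 + 3.4·9 = 24.6; e = 20.8 − 24.6 = -3.8
F=10: d̂ = -6 + 3.4·10 = 28; e = 31.4 − 28 = 3.4
F=11: d̂ = -6 + 3.4·11 = 31.4; e = 31.6 − 31.4 = 0.2

0, 0.6, 2.4, -2.8, -3.8, 3.4, 0.2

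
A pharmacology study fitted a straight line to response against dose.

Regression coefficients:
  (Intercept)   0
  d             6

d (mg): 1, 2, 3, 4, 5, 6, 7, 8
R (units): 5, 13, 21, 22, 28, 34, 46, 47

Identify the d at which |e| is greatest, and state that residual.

d=1: R̂ = 6·1 = 6; e = 5 − 6 = -1
d=2: R̂ = 6·2 = 12; e = 13 − 12 = 1
d=3: R̂ = 6·3 = 18; e = 21 − 18 = 3
d=4: R̂ = 6·4 = 24; e = 22 − 24 = -2
d=5: R̂ = 6·5 = 30; e = 28 − 30 = -2
d=6: R̂ = 6·6 = 36; e = 34 − 36 = -2
d=7: R̂ = 6·7 = 42; e = 46 − 42 = 4
d=8: R̂ = 6·8 = 48; e = 47 − 48 = -1
Largest |e| is 4 at d = 7, residual 4.

d = 7, e = 4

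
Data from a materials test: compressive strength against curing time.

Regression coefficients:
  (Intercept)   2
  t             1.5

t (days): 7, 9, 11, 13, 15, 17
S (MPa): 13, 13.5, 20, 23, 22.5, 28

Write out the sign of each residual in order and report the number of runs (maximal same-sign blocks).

5 runs

t=7: ŷ = 2 + 1.5·7 = 12.5; e = 13 − 12.5 = 0.5
t=9: ŷ = 2 + 1.5·9 = 15.5; e = 13.5 − 15.5 = -2
t=11: ŷ = 2 + 1.5·11 = 18.5; e = 20 − 18.5 = 1.5
t=13: ŷ = 2 + 1.5·13 = 21.5; e = 23 − 21.5 = 1.5
t=15: ŷ = 2 + 1.5·15 = 24.5; e = 22.5 − 24.5 = -2
t=17: ŷ = 2 + 1.5·17 = 27.5; e = 28 − 27.5 = 0.5
Signs: + − + + − +
Runs: +×1, −×1, +×2, −×1, +×1 → 5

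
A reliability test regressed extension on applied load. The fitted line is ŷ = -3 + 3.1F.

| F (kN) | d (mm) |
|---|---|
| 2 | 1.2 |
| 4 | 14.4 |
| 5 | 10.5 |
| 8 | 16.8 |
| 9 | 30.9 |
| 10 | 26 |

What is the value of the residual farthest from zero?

r = 6

F=2: ŷ = -3 + 3.1·2 = 3.2; r = 1.2 − 3.2 = -2
F=4: ŷ = -3 + 3.1·4 = 9.4; r = 14.4 − 9.4 = 5
F=5: ŷ = -3 + 3.1·5 = 12.5; r = 10.5 − 12.5 = -2
F=8: ŷ = -3 + 3.1·8 = 21.8; r = 16.8 − 21.8 = -5
F=9: ŷ = -3 + 3.1·9 = 24.9; r = 30.9 − 24.9 = 6
F=10: ŷ = -3 + 3.1·10 = 28; r = 26 − 28 = -2
Largest |r| is 6 at F = 9, residual 6.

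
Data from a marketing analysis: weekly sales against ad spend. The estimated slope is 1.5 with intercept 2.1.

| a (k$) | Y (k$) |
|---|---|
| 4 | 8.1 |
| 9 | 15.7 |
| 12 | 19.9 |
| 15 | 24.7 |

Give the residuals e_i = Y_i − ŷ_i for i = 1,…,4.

a=4: ŷ = 2.1 + 1.5·4 = 8.1; e = 8.1 − 8.1 = 0
a=9: ŷ = 2.1 + 1.5·9 = 15.6; e = 15.7 − 15.6 = 0.1
a=12: ŷ = 2.1 + 1.5·12 = 20.1; e = 19.9 − 20.1 = -0.2
a=15: ŷ = 2.1 + 1.5·15 = 24.6; e = 24.7 − 24.6 = 0.1

0, 0.1, -0.2, 0.1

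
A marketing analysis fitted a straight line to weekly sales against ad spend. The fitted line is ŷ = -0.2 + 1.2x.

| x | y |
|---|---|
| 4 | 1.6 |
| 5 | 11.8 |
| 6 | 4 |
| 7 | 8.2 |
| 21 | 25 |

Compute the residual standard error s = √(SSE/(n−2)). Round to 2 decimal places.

s = 4.24

x=4: ŷ = -0.2 + 1.2·4 = 4.6; e = 1.6 − 4.6 = -3
x=5: ŷ = -0.2 + 1.2·5 = 5.8; e = 11.8 − 5.8 = 6
x=6: ŷ = -0.2 + 1.2·6 = 7; e = 4 − 7 = -3
x=7: ŷ = -0.2 + 1.2·7 = 8.2; e = 8.2 − 8.2 = 0
x=21: ŷ = -0.2 + 1.2·21 = 25; e = 25 − 25 = 0
SSE = 9 + 36 + 9 + 0 + 0 = 54
s = √(54/3) = √18 ≈ 4.24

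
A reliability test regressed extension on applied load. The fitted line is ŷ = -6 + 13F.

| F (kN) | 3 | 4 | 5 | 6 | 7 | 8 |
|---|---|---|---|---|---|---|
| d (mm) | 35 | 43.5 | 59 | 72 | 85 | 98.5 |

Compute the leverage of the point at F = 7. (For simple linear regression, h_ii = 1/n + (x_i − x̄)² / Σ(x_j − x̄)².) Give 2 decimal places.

h = 0.30

F̄ = (3 + 4 + 5 + 6 + 7 + 8)/6 = 5.5
Σ(F − F̄)² = 6.25 + 2.25 + 0.25 + 0.25 + 2.25 + 6.25 = 17.5
h = 1/6 + (1.5)²/17.5 = 0.166667 + 0.128571 = 0.30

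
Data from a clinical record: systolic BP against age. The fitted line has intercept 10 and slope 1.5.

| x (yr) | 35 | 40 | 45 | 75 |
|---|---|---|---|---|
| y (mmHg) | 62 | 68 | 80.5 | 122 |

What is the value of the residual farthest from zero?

e = 3

x=35: ŷ = 10 + 1.5·35 = 62.5; e = 62 − 62.5 = -0.5
x=40: ŷ = 10 + 1.5·40 = 70; e = 68 − 70 = -2
x=45: ŷ = 10 + 1.5·45 = 77.5; e = 80.5 − 77.5 = 3
x=75: ŷ = 10 + 1.5·75 = 122.5; e = 122 − 122.5 = -0.5
Largest |e| is 3 at x = 45, residual 3.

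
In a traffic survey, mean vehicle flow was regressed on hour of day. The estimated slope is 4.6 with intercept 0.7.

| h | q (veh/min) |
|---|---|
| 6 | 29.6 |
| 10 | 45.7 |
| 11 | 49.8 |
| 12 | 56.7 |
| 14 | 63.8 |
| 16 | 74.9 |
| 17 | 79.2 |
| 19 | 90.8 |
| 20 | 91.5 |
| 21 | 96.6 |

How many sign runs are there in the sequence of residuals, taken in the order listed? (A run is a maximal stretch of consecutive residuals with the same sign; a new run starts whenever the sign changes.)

6 runs

h=6: q̂ = 0.7 + 4.6·6 = 28.3; e = 29.6 − 28.3 = 1.3
h=10: q̂ = 0.7 + 4.6·10 = 46.7; e = 45.7 − 46.7 = -1
h=11: q̂ = 0.7 + 4.6·11 = 51.3; e = 49.8 − 51.3 = -1.5
h=12: q̂ = 0.7 + 4.6·12 = 55.9; e = 56.7 − 55.9 = 0.8
h=14: q̂ = 0.7 + 4.6·14 = 65.1; e = 63.8 − 65.1 = -1.3
h=16: q̂ = 0.7 + 4.6·16 = 74.3; e = 74.9 − 74.3 = 0.6
h=17: q̂ = 0.7 + 4.6·17 = 78.9; e = 79.2 − 78.9 = 0.3
h=19: q̂ = 0.7 + 4.6·19 = 88.1; e = 90.8 − 88.1 = 2.7
h=20: q̂ = 0.7 + 4.6·20 = 92.7; e = 91.5 − 92.7 = -1.2
h=21: q̂ = 0.7 + 4.6·21 = 97.3; e = 96.6 − 97.3 = -0.7
Signs: + − − + − + + + − −
Runs: +×1, −×2, +×1, −×1, +×3, −×2 → 6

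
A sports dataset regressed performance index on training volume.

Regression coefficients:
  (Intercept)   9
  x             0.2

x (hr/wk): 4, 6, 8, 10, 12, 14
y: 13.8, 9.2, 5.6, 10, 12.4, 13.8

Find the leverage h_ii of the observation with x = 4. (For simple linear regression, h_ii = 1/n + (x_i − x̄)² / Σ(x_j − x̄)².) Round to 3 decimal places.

x̄ = (4 + 6 + 8 + 10 + 12 + 14)/6 = 9
Σ(x − x̄)² = 25 + 9 + 1 + 1 + 9 + 25 = 70
h = 1/6 + (-5)²/70 = 0.166667 + 0.357143 = 0.524

h = 0.524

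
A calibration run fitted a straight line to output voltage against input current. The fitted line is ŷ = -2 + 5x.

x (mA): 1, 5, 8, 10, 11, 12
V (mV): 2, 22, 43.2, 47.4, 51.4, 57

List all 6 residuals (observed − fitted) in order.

-1, -1, 5.2, -0.6, -1.6, -1

x=1: ŷ = -2 + 5·1 = 3; r = 2 − 3 = -1
x=5: ŷ = -2 + 5·5 = 23; r = 22 − 23 = -1
x=8: ŷ = -2 + 5·8 = 38; r = 43.2 − 38 = 5.2
x=10: ŷ = -2 + 5·10 = 48; r = 47.4 − 48 = -0.6
x=11: ŷ = -2 + 5·11 = 53; r = 51.4 − 53 = -1.6
x=12: ŷ = -2 + 5·12 = 58; r = 57 − 58 = -1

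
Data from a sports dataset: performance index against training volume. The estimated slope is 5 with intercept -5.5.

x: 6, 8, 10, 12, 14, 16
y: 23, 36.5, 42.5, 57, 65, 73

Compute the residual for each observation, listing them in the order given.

-1.5, 2, -2, 2.5, 0.5, -1.5

x=6: ŷ = -5.5 + 5·6 = 24.5; e = 23 − 24.5 = -1.5
x=8: ŷ = -5.5 + 5·8 = 34.5; e = 36.5 − 34.5 = 2
x=10: ŷ = -5.5 + 5·10 = 44.5; e = 42.5 − 44.5 = -2
x=12: ŷ = -5.5 + 5·12 = 54.5; e = 57 − 54.5 = 2.5
x=14: ŷ = -5.5 + 5·14 = 64.5; e = 65 − 64.5 = 0.5
x=16: ŷ = -5.5 + 5·16 = 74.5; e = 73 − 74.5 = -1.5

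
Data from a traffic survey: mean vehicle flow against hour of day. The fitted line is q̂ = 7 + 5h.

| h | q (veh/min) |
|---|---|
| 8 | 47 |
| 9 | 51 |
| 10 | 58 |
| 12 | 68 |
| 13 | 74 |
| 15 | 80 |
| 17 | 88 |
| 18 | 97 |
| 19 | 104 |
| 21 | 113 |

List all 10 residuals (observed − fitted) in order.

h=8: q̂ = 7 + 5·8 = 47; e = 47 − 47 = 0
h=9: q̂ = 7 + 5·9 = 52; e = 51 − 52 = -1
h=10: q̂ = 7 + 5·10 = 57; e = 58 − 57 = 1
h=12: q̂ = 7 + 5·12 = 67; e = 68 − 67 = 1
h=13: q̂ = 7 + 5·13 = 72; e = 74 − 72 = 2
h=15: q̂ = 7 + 5·15 = 82; e = 80 − 82 = -2
h=17: q̂ = 7 + 5·17 = 92; e = 88 − 92 = -4
h=18: q̂ = 7 + 5·18 = 97; e = 97 − 97 = 0
h=19: q̂ = 7 + 5·19 = 102; e = 104 − 102 = 2
h=21: q̂ = 7 + 5·21 = 112; e = 113 − 112 = 1

0, -1, 1, 1, 2, -2, -4, 0, 2, 1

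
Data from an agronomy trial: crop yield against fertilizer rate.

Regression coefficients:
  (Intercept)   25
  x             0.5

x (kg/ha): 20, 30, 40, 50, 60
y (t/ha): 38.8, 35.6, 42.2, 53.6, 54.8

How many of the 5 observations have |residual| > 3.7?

x=20: ŷ = 25 + 0.5·20 = 35; r = 38.8 − 35 = 3.8
x=30: ŷ = 25 + 0.5·30 = 40; r = 35.6 − 40 = -4.4
x=40: ŷ = 25 + 0.5·40 = 45; r = 42.2 − 45 = -2.8
x=50: ŷ = 25 + 0.5·50 = 50; r = 53.6 − 50 = 3.6
x=60: ŷ = 25 + 0.5·60 = 55; r = 54.8 − 55 = -0.2
|r| > 3.7: x=20 (|r|=3.8), x=30 (|r|=4.4) → 2

2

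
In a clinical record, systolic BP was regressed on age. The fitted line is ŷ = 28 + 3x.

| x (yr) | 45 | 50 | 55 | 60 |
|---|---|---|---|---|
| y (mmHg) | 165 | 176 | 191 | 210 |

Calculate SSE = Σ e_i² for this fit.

x=45: ŷ = 28 + 3·45 = 163; e = 165 − 163 = 2
x=50: ŷ = 28 + 3·50 = 178; e = 176 − 178 = -2
x=55: ŷ = 28 + 3·55 = 193; e = 191 − 193 = -2
x=60: ŷ = 28 + 3·60 = 208; e = 210 − 208 = 2
SSE = 4 + 4 + 4 + 4 = 16

SSE = 16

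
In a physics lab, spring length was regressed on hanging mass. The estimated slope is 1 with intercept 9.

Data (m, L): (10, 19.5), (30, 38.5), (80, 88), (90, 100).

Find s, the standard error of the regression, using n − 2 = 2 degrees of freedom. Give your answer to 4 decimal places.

m=10: ŷ = 9 + 10 = 19; r = 19.5 − 19 = 0.5
m=30: ŷ = 9 + 30 = 39; r = 38.5 − 39 = -0.5
m=80: ŷ = 9 + 80 = 89; r = 88 − 89 = -1
m=90: ŷ = 9 + 90 = 99; r = 100 − 99 = 1
SSE = 0.25 + 0.25 + 1 + 1 = 2.5
s = √(2.5/2) = √1.25 ≈ 1.1180

s = 1.1180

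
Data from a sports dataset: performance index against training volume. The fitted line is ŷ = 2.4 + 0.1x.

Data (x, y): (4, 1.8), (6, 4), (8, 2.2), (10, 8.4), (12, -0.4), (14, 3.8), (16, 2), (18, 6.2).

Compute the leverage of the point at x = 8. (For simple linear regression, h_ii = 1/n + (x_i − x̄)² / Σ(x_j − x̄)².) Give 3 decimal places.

x̄ = (4 + 6 + 8 + 10 + 12 + 14 + 16 + 18)/8 = 11
Σ(x − x̄)² = 49 + 25 + 9 + 1 + 1 + 9 + 25 + 49 = 168
h = 1/8 + (-3)²/168 = 0.125 + 0.0535714 = 0.179

h = 0.179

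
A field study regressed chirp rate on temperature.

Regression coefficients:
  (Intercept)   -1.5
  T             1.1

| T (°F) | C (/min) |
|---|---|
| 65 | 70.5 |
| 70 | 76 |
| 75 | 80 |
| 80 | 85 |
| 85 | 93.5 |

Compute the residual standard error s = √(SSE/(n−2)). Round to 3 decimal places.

s = 1.414

T=65: Ĉ = -1.5 + 1.1·65 = 70; r = 70.5 − 70 = 0.5
T=70: Ĉ = -1.5 + 1.1·70 = 75.5; r = 76 − 75.5 = 0.5
T=75: Ĉ = -1.5 + 1.1·75 = 81; r = 80 − 81 = -1
T=80: Ĉ = -1.5 + 1.1·80 = 86.5; r = 85 − 86.5 = -1.5
T=85: Ĉ = -1.5 + 1.1·85 = 92; r = 93.5 − 92 = 1.5
SSE = 0.25 + 0.25 + 1 + 2.25 + 2.25 = 6
s = √(6/3) = √2 ≈ 1.414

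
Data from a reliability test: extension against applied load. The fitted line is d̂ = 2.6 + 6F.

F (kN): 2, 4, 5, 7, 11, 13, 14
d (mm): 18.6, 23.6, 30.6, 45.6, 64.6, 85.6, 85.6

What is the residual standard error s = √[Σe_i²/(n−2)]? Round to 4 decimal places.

s = 3.7947

F=2: d̂ = 2.6 + 6·2 = 14.6; e = 18.6 − 14.6 = 4
F=4: d̂ = 2.6 + 6·4 = 26.6; e = 23.6 − 26.6 = -3
F=5: d̂ = 2.6 + 6·5 = 32.6; e = 30.6 − 32.6 = -2
F=7: d̂ = 2.6 + 6·7 = 44.6; e = 45.6 − 44.6 = 1
F=11: d̂ = 2.6 + 6·11 = 68.6; e = 64.6 − 68.6 = -4
F=13: d̂ = 2.6 + 6·13 = 80.6; e = 85.6 − 80.6 = 5
F=14: d̂ = 2.6 + 6·14 = 86.6; e = 85.6 − 86.6 = -1
SSE = 16 + 9 + 4 + 1 + 16 + 25 + 1 = 72
s = √(72/5) = √14.4 ≈ 3.7947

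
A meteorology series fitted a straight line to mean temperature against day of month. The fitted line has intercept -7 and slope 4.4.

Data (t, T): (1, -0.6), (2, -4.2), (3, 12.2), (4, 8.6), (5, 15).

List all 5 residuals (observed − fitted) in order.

2, -6, 6, -2, 0

t=1: ŷ = -7 + 4.4·1 = -2.6; e = -0.6 − (-2.6) = 2
t=2: ŷ = -7 + 4.4·2 = 1.8; e = -4.2 − 1.8 = -6
t=3: ŷ = -7 + 4.4·3 = 6.2; e = 12.2 − 6.2 = 6
t=4: ŷ = -7 + 4.4·4 = 10.6; e = 8.6 − 10.6 = -2
t=5: ŷ = -7 + 4.4·5 = 15; e = 15 − 15 = 0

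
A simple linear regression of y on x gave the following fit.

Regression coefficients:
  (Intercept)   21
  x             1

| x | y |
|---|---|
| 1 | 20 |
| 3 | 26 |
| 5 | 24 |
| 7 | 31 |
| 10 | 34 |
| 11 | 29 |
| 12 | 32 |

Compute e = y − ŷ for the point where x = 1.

e = -2

ŷ = 21 + 1 = 22
e = 20 − 22 = -2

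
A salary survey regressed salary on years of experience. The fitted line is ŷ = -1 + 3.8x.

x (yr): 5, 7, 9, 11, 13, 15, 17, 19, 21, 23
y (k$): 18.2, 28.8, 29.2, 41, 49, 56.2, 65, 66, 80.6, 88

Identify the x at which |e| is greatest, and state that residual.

x=5: ŷ = -1 + 3.8·5 = 18; e = 18.2 − 18 = 0.2
x=7: ŷ = -1 + 3.8·7 = 25.6; e = 28.8 − 25.6 = 3.2
x=9: ŷ = -1 + 3.8·9 = 33.2; e = 29.2 − 33.2 = -4
x=11: ŷ = -1 + 3.8·11 = 40.8; e = 41 − 40.8 = 0.2
x=13: ŷ = -1 + 3.8·13 = 48.4; e = 49 − 48.4 = 0.6
x=15: ŷ = -1 + 3.8·15 = 56; e = 56.2 − 56 = 0.2
x=17: ŷ = -1 + 3.8·17 = 63.6; e = 65 − 63.6 = 1.4
x=19: ŷ = -1 + 3.8·19 = 71.2; e = 66 − 71.2 = -5.2
x=21: ŷ = -1 + 3.8·21 = 78.8; e = 80.6 − 78.8 = 1.8
x=23: ŷ = -1 + 3.8·23 = 86.4; e = 88 − 86.4 = 1.6
Largest |e| is 5.2 at x = 19, residual -5.2.

x = 19, e = -5.2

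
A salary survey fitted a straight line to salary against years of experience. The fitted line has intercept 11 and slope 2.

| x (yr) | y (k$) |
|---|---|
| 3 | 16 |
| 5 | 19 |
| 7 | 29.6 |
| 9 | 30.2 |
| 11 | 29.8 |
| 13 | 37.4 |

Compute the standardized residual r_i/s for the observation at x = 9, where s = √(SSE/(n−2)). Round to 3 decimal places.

0.389

x=3: ŷ = 11 + 2·3 = 17; r = 16 − 17 = -1
x=5: ŷ = 11 + 2·5 = 21; r = 19 − 21 = -2
x=7: ŷ = 11 + 2·7 = 25; r = 29.6 − 25 = 4.6
x=9: ŷ = 11 + 2·9 = 29; r = 30.2 − 29 = 1.2
x=11: ŷ = 11 + 2·11 = 33; r = 29.8 − 33 = -3.2
x=13: ŷ = 11 + 2·13 = 37; r = 37.4 − 37 = 0.4
SSE = 1 + 4 + 21.16 + 1.44 + 10.24 + 0.16 = 38
s = √(38/4) = 3.08221
r/s = 1.2 / 3.08221 = 0.389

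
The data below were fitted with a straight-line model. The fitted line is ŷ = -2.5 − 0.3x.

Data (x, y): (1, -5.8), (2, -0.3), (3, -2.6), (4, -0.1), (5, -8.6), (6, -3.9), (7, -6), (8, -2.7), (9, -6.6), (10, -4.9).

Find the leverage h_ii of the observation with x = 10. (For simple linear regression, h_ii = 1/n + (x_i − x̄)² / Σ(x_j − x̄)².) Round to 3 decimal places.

h = 0.345

x̄ = (1 + 2 + 3 + 4 + 5 + 6 + 7 + 8 + 9 + 10)/10 = 5.5
Σ(x − x̄)² = 20.25 + 12.25 + 6.25 + 2.25 + 0.25 + 0.25 + 2.25 + 6.25 + 12.25 + 20.25 = 82.5
h = 1/10 + (4.5)²/82.5 = 0.1 + 0.245455 = 0.345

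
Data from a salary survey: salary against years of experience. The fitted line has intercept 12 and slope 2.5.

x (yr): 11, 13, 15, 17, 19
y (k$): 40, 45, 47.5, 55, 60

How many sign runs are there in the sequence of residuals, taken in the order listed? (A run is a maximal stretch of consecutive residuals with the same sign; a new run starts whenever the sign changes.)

3 runs

x=11: ŷ = 12 + 2.5·11 = 39.5; r = 40 − 39.5 = 0.5
x=13: ŷ = 12 + 2.5·13 = 44.5; r = 45 − 44.5 = 0.5
x=15: ŷ = 12 + 2.5·15 = 49.5; r = 47.5 − 49.5 = -2
x=17: ŷ = 12 + 2.5·17 = 54.5; r = 55 − 54.5 = 0.5
x=19: ŷ = 12 + 2.5·19 = 59.5; r = 60 − 59.5 = 0.5
Signs: + + − + +
Runs: +×2, −×1, +×2 → 3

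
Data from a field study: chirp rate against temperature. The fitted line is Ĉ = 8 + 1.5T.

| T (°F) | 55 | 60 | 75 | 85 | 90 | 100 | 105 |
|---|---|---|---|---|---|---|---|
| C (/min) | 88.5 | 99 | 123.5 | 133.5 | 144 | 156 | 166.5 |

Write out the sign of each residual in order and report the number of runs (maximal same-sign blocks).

6 runs

T=55: Ĉ = 8 + 1.5·55 = 90.5; r = 88.5 − 90.5 = -2
T=60: Ĉ = 8 + 1.5·60 = 98; r = 99 − 98 = 1
T=75: Ĉ = 8 + 1.5·75 = 120.5; r = 123.5 − 120.5 = 3
T=85: Ĉ = 8 + 1.5·85 = 135.5; r = 133.5 − 135.5 = -2
T=90: Ĉ = 8 + 1.5·90 = 143; r = 144 − 143 = 1
T=100: Ĉ = 8 + 1.5·100 = 158; r = 156 − 158 = -2
T=105: Ĉ = 8 + 1.5·105 = 165.5; r = 166.5 − 165.5 = 1
Signs: − + + − + − +
Runs: −×1, +×2, −×1, +×1, −×1, +×1 → 6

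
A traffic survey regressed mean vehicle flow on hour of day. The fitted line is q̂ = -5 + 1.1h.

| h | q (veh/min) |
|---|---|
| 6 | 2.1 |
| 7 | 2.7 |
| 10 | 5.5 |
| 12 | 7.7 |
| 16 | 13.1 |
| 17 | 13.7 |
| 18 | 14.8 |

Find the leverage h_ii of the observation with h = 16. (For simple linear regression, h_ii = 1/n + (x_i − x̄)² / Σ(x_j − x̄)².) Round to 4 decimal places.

h = 0.2404

h̄ = (6 + 7 + 10 + 12 + 16 + 17 + 18)/7 = 12.2857
Σ(h − h̄)² = 39.5102 + 27.9388 + 5.22449 + 0.0816327 + 13.7959 + 22.2245 + 32.6531 = 141.429
h = 1/7 + (3.71429)²/141.429 = 0.142857 + 0.0975469 = 0.2404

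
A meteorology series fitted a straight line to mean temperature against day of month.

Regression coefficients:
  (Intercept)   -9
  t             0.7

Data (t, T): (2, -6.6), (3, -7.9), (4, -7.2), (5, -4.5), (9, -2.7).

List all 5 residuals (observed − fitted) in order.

t=2: ŷ = -9 + 0.7·2 = -7.6; r = -6.6 − (-7.6) = 1
t=3: ŷ = -9 + 0.7·3 = -6.9; r = -7.9 − (-6.9) = -1
t=4: ŷ = -9 + 0.7·4 = -6.2; r = -7.2 − (-6.2) = -1
t=5: ŷ = -9 + 0.7·5 = -5.5; r = -4.5 − (-5.5) = 1
t=9: ŷ = -9 + 0.7·9 = -2.7; r = -2.7 − (-2.7) = 0

1, -1, -1, 1, 0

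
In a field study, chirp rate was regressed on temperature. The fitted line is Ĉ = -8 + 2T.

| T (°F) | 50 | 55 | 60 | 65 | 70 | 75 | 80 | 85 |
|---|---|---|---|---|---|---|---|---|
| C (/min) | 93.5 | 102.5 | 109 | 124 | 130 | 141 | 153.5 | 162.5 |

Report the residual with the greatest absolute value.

e = -3

T=50: Ĉ = -8 + 2·50 = 92; e = 93.5 − 92 = 1.5
T=55: Ĉ = -8 + 2·55 = 102; e = 102.5 − 102 = 0.5
T=60: Ĉ = -8 + 2·60 = 112; e = 109 − 112 = -3
T=65: Ĉ = -8 + 2·65 = 122; e = 124 − 122 = 2
T=70: Ĉ = -8 + 2·70 = 132; e = 130 − 132 = -2
T=75: Ĉ = -8 + 2·75 = 142; e = 141 − 142 = -1
T=80: Ĉ = -8 + 2·80 = 152; e = 153.5 − 152 = 1.5
T=85: Ĉ = -8 + 2·85 = 162; e = 162.5 − 162 = 0.5
Largest |e| is 3 at T = 60, residual -3.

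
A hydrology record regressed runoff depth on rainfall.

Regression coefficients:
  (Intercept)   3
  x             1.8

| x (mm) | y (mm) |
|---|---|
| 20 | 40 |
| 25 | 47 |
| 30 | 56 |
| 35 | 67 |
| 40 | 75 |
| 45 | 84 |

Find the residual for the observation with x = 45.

r = 0

ŷ = 3 + 1.8·45 = 84
r = 84 − 84 = 0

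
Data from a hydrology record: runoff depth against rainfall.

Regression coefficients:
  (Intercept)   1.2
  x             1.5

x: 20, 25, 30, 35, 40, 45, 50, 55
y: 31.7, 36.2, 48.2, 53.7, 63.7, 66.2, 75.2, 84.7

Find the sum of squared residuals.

SSE = 25

x=20: ŷ = 1.2 + 1.5·20 = 31.2; r = 31.7 − 31.2 = 0.5
x=25: ŷ = 1.2 + 1.5·25 = 38.7; r = 36.2 − 38.7 = -2.5
x=30: ŷ = 1.2 + 1.5·30 = 46.2; r = 48.2 − 46.2 = 2
x=35: ŷ = 1.2 + 1.5·35 = 53.7; r = 53.7 − 53.7 = 0
x=40: ŷ = 1.2 + 1.5·40 = 61.2; r = 63.7 − 61.2 = 2.5
x=45: ŷ = 1.2 + 1.5·45 = 68.7; r = 66.2 − 68.7 = -2.5
x=50: ŷ = 1.2 + 1.5·50 = 76.2; r = 75.2 − 76.2 = -1
x=55: ŷ = 1.2 + 1.5·55 = 83.7; r = 84.7 − 83.7 = 1
SSE = 0.25 + 6.25 + 4 + 0 + 6.25 + 6.25 + 1 + 1 = 25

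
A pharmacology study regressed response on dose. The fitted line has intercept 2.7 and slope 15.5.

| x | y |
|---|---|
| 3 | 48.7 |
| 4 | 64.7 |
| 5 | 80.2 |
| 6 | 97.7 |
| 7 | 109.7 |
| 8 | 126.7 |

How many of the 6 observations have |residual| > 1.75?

1

x=3: ŷ = 2.7 + 15.5·3 = 49.2; r = 48.7 − 49.2 = -0.5
x=4: ŷ = 2.7 + 15.5·4 = 64.7; r = 64.7 − 64.7 = 0
x=5: ŷ = 2.7 + 15.5·5 = 80.2; r = 80.2 − 80.2 = 0
x=6: ŷ = 2.7 + 15.5·6 = 95.7; r = 97.7 − 95.7 = 2
x=7: ŷ = 2.7 + 15.5·7 = 111.2; r = 109.7 − 111.2 = -1.5
x=8: ŷ = 2.7 + 15.5·8 = 126.7; r = 126.7 − 126.7 = 0
|r| > 1.75: x=6 (|r|=2) → 1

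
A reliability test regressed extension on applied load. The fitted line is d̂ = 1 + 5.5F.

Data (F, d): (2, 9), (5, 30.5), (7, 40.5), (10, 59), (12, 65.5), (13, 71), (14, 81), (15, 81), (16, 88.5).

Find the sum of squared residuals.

SSE = 43

F=2: d̂ = 1 + 5.5·2 = 12; e = 9 − 12 = -3
F=5: d̂ = 1 + 5.5·5 = 28.5; e = 30.5 − 28.5 = 2
F=7: d̂ = 1 + 5.5·7 = 39.5; e = 40.5 − 39.5 = 1
F=10: d̂ = 1 + 5.5·10 = 56; e = 59 − 56 = 3
F=12: d̂ = 1 + 5.5·12 = 67; e = 65.5 − 67 = -1.5
F=13: d̂ = 1 + 5.5·13 = 72.5; e = 71 − 72.5 = -1.5
F=14: d̂ = 1 + 5.5·14 = 78; e = 81 − 78 = 3
F=15: d̂ = 1 + 5.5·15 = 83.5; e = 81 − 83.5 = -2.5
F=16: d̂ = 1 + 5.5·16 = 89; e = 88.5 − 89 = -0.5
SSE = 9 + 4 + 1 + 9 + 2.25 + 2.25 + 9 + 6.25 + 0.25 = 43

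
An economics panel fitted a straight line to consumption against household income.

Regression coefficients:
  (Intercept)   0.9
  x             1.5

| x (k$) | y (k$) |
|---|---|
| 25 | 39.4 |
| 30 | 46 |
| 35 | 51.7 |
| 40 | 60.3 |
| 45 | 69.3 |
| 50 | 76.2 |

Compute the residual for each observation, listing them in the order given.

1, 0.1, -1.7, -0.6, 0.9, 0.3

x=25: ŷ = 0.9 + 1.5·25 = 38.4; e = 39.4 − 38.4 = 1
x=30: ŷ = 0.9 + 1.5·30 = 45.9; e = 46 − 45.9 = 0.1
x=35: ŷ = 0.9 + 1.5·35 = 53.4; e = 51.7 − 53.4 = -1.7
x=40: ŷ = 0.9 + 1.5·40 = 60.9; e = 60.3 − 60.9 = -0.6
x=45: ŷ = 0.9 + 1.5·45 = 68.4; e = 69.3 − 68.4 = 0.9
x=50: ŷ = 0.9 + 1.5·50 = 75.9; e = 76.2 − 75.9 = 0.3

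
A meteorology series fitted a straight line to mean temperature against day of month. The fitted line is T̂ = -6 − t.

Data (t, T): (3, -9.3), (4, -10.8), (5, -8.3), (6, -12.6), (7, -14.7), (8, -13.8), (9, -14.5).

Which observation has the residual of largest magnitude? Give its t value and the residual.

t=3: T̂ = -6 − 3 = -9; r = -9.3 − (-9) = -0.3
t=4: T̂ = -6 − 4 = -10; r = -10.8 − (-10) = -0.8
t=5: T̂ = -6 − 5 = -11; r = -8.3 − (-11) = 2.7
t=6: T̂ = -6 − 6 = -12; r = -12.6 − (-12) = -0.6
t=7: T̂ = -6 − 7 = -13; r = -14.7 − (-13) = -1.7
t=8: T̂ = -6 − 8 = -14; r = -13.8 − (-14) = 0.2
t=9: T̂ = -6 − 9 = -15; r = -14.5 − (-15) = 0.5
Largest |r| is 2.7 at t = 5, residual 2.7.

t = 5, r = 2.7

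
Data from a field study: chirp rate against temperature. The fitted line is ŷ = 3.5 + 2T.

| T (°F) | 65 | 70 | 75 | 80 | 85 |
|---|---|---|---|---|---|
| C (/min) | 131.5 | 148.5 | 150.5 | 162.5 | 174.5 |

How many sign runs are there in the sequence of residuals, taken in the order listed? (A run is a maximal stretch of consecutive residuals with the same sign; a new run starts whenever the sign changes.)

4 runs

T=65: ŷ = 3.5 + 2·65 = 133.5; r = 131.5 − 133.5 = -2
T=70: ŷ = 3.5 + 2·70 = 143.5; r = 148.5 − 143.5 = 5
T=75: ŷ = 3.5 + 2·75 = 153.5; r = 150.5 − 153.5 = -3
T=80: ŷ = 3.5 + 2·80 = 163.5; r = 162.5 − 163.5 = -1
T=85: ŷ = 3.5 + 2·85 = 173.5; r = 174.5 − 173.5 = 1
Signs: − + − − +
Runs: −×1, +×1, −×2, +×1 → 4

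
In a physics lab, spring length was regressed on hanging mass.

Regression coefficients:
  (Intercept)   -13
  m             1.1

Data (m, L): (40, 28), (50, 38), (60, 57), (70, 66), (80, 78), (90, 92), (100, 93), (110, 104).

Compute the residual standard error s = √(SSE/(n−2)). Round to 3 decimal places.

s = 4.509

m=40: L̂ = -13 + 1.1·40 = 31; e = 28 − 31 = -3
m=50: L̂ = -13 + 1.1·50 = 42; e = 38 − 42 = -4
m=60: L̂ = -13 + 1.1·60 = 53; e = 57 − 53 = 4
m=70: L̂ = -13 + 1.1·70 = 64; e = 66 − 64 = 2
m=80: L̂ = -13 + 1.1·80 = 75; e = 78 − 75 = 3
m=90: L̂ = -13 + 1.1·90 = 86; e = 92 − 86 = 6
m=100: L̂ = -13 + 1.1·100 = 97; e = 93 − 97 = -4
m=110: L̂ = -13 + 1.1·110 = 108; e = 104 − 108 = -4
SSE = 9 + 16 + 16 + 4 + 9 + 36 + 16 + 16 = 122
s = √(122/6) = √20.3333 ≈ 4.509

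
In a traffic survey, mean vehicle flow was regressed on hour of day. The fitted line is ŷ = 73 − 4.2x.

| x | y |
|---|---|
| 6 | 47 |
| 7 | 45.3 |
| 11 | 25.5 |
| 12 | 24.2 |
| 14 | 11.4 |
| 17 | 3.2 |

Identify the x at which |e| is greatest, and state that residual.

x=6: ŷ = 73 − 4.2·6 = 47.8; e = 47 − 47.8 = -0.8
x=7: ŷ = 73 − 4.2·7 = 43.6; e = 45.3 − 43.6 = 1.7
x=11: ŷ = 73 − 4.2·11 = 26.8; e = 25.5 − 26.8 = -1.3
x=12: ŷ = 73 − 4.2·12 = 22.6; e = 24.2 − 22.6 = 1.6
x=14: ŷ = 73 − 4.2·14 = 14.2; e = 11.4 − 14.2 = -2.8
x=17: ŷ = 73 − 4.2·17 = 1.6; e = 3.2 − 1.6 = 1.6
Largest |e| is 2.8 at x = 14, residual -2.8.

x = 14, e = -2.8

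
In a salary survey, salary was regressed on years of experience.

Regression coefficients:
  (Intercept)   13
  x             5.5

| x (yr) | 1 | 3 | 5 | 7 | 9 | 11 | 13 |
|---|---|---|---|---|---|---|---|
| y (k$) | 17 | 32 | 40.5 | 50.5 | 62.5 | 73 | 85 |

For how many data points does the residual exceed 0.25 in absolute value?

5

x=1: ŷ = 13 + 5.5·1 = 18.5; e = 17 − 18.5 = -1.5
x=3: ŷ = 13 + 5.5·3 = 29.5; e = 32 − 29.5 = 2.5
x=5: ŷ = 13 + 5.5·5 = 40.5; e = 40.5 − 40.5 = 0
x=7: ŷ = 13 + 5.5·7 = 51.5; e = 50.5 − 51.5 = -1
x=9: ŷ = 13 + 5.5·9 = 62.5; e = 62.5 − 62.5 = 0
x=11: ŷ = 13 + 5.5·11 = 73.5; e = 73 − 73.5 = -0.5
x=13: ŷ = 13 + 5.5·13 = 84.5; e = 85 − 84.5 = 0.5
|e| > 0.25: x=1 (|e|=1.5), x=3 (|e|=2.5), x=7 (|e|=1), x=11 (|e|=0.5), x=13 (|e|=0.5) → 5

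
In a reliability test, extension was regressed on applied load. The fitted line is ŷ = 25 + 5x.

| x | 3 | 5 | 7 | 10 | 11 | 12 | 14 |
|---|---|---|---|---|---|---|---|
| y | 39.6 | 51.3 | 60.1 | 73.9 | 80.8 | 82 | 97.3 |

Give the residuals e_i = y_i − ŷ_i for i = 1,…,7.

x=3: ŷ = 25 + 5·3 = 40; e = 39.6 − 40 = -0.4
x=5: ŷ = 25 + 5·5 = 50; e = 51.3 − 50 = 1.3
x=7: ŷ = 25 + 5·7 = 60; e = 60.1 − 60 = 0.1
x=10: ŷ = 25 + 5·10 = 75; e = 73.9 − 75 = -1.1
x=11: ŷ = 25 + 5·11 = 80; e = 80.8 − 80 = 0.8
x=12: ŷ = 25 + 5·12 = 85; e = 82 − 85 = -3
x=14: ŷ = 25 + 5·14 = 95; e = 97.3 − 95 = 2.3

-0.4, 1.3, 0.1, -1.1, 0.8, -3, 2.3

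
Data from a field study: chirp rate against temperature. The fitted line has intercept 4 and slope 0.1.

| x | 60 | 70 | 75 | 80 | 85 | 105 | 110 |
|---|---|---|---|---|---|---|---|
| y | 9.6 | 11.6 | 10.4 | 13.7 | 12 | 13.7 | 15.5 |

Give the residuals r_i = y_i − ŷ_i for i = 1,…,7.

x=60: ŷ = 4 + 0.1·60 = 10; r = 9.6 − 10 = -0.4
x=70: ŷ = 4 + 0.1·70 = 11; r = 11.6 − 11 = 0.6
x=75: ŷ = 4 + 0.1·75 = 11.5; r = 10.4 − 11.5 = -1.1
x=80: ŷ = 4 + 0.1·80 = 12; r = 13.7 − 12 = 1.7
x=85: ŷ = 4 + 0.1·85 = 12.5; r = 12 − 12.5 = -0.5
x=105: ŷ = 4 + 0.1·105 = 14.5; r = 13.7 − 14.5 = -0.8
x=110: ŷ = 4 + 0.1·110 = 15; r = 15.5 − 15 = 0.5

-0.4, 0.6, -1.1, 1.7, -0.5, -0.8, 0.5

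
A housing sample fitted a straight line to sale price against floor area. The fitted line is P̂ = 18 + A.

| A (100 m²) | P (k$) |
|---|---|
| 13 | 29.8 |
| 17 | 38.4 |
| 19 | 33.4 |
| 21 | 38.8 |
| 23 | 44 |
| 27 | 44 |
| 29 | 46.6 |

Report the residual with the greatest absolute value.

e = -3.6

A=13: P̂ = 18 + 13 = 31; e = 29.8 − 31 = -1.2
A=17: P̂ = 18 + 17 = 35; e = 38.4 − 35 = 3.4
A=19: P̂ = 18 + 19 = 37; e = 33.4 − 37 = -3.6
A=21: P̂ = 18 + 21 = 39; e = 38.8 − 39 = -0.2
A=23: P̂ = 18 + 23 = 41; e = 44 − 41 = 3
A=27: P̂ = 18 + 27 = 45; e = 44 − 45 = -1
A=29: P̂ = 18 + 29 = 47; e = 46.6 − 47 = -0.4
Largest |e| is 3.6 at A = 19, residual -3.6.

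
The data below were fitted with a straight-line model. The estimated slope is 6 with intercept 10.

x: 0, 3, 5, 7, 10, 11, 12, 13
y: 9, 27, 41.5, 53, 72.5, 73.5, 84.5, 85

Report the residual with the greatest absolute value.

x=0: ŷ = 10 + 6·0 = 10; r = 9 − 10 = -1
x=3: ŷ = 10 + 6·3 = 28; r = 27 − 28 = -1
x=5: ŷ = 10 + 6·5 = 40; r = 41.5 − 40 = 1.5
x=7: ŷ = 10 + 6·7 = 52; r = 53 − 52 = 1
x=10: ŷ = 10 + 6·10 = 70; r = 72.5 − 70 = 2.5
x=11: ŷ = 10 + 6·11 = 76; r = 73.5 − 76 = -2.5
x=12: ŷ = 10 + 6·12 = 82; r = 84.5 − 82 = 2.5
x=13: ŷ = 10 + 6·13 = 88; r = 85 − 88 = -3
Largest |r| is 3 at x = 13, residual -3.

r = -3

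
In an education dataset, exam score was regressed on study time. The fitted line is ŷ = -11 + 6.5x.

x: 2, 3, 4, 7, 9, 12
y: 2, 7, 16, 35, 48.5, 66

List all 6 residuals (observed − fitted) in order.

0, -1.5, 1, 0.5, 1, -1

x=2: ŷ = -11 + 6.5·2 = 2; r = 2 − 2 = 0
x=3: ŷ = -11 + 6.5·3 = 8.5; r = 7 − 8.5 = -1.5
x=4: ŷ = -11 + 6.5·4 = 15; r = 16 − 15 = 1
x=7: ŷ = -11 + 6.5·7 = 34.5; r = 35 − 34.5 = 0.5
x=9: ŷ = -11 + 6.5·9 = 47.5; r = 48.5 − 47.5 = 1
x=12: ŷ = -11 + 6.5·12 = 67; r = 66 − 67 = -1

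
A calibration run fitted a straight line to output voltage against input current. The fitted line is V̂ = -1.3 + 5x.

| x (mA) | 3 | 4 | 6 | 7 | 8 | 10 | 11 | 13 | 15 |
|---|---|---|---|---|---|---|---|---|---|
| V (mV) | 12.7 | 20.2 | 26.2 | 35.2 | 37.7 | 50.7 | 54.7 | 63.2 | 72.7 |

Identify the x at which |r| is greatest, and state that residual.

x=3: V̂ = -1.3 + 5·3 = 13.7; r = 12.7 − 13.7 = -1
x=4: V̂ = -1.3 + 5·4 = 18.7; r = 20.2 − 18.7 = 1.5
x=6: V̂ = -1.3 + 5·6 = 28.7; r = 26.2 − 28.7 = -2.5
x=7: V̂ = -1.3 + 5·7 = 33.7; r = 35.2 − 33.7 = 1.5
x=8: V̂ = -1.3 + 5·8 = 38.7; r = 37.7 − 38.7 = -1
x=10: V̂ = -1.3 + 5·10 = 48.7; r = 50.7 − 48.7 = 2
x=11: V̂ = -1.3 + 5·11 = 53.7; r = 54.7 − 53.7 = 1
x=13: V̂ = -1.3 + 5·13 = 63.7; r = 63.2 − 63.7 = -0.5
x=15: V̂ = -1.3 + 5·15 = 73.7; r = 72.7 − 73.7 = -1
Largest |r| is 2.5 at x = 6, residual -2.5.

x = 6, r = -2.5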